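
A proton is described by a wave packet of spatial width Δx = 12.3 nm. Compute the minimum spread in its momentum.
4.287 × 10^-27 kg·m/s

For a wave packet, the spatial width Δx and momentum spread Δp are related by the uncertainty principle:
ΔxΔp ≥ ℏ/2

The minimum momentum spread is:
Δp_min = ℏ/(2Δx)
Δp_min = (1.055e-34 J·s) / (2 × 1.230e-08 m)
Δp_min = 4.287e-27 kg·m/s

A wave packet cannot have both a well-defined position and well-defined momentum.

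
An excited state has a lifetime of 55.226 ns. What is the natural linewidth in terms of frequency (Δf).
1.441 MHz

Using the energy-time uncertainty principle and E = hf:
ΔEΔt ≥ ℏ/2
hΔf·Δt ≥ ℏ/2

The minimum frequency uncertainty is:
Δf = ℏ/(2hτ) = 1/(4πτ)
Δf = 1/(4π × 5.523e-08 s)
Δf = 1.441e+06 Hz = 1.441 MHz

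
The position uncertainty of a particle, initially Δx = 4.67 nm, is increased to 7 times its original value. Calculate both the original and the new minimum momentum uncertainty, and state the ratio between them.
Original Δp_min = 1.129 × 10^-26 kg·m/s; new Δp'_min = 1.613 × 10^-27 kg·m/s; ratio Δp'_min/Δp_min = 1/7.

From the uncertainty principle ΔxΔp ≥ ℏ/2, the minimum momentum uncertainty is Δp_min = ℏ/(2Δx).

Original (Δx = 4.67 nm = 4.670e-09 m):
Δp_min = (1.055e-34 J·s)/(2 × 4.670e-09 m) = 1.129e-26 kg·m/s

When Δx → 7Δx:
Δp'_min = ℏ/(2 × 7Δx) = (1/7) × ℏ/(2Δx) = (1/7) × Δp_min
Δp'_min = 1/7 × 1.129e-26 kg·m/s = 1.613e-27 kg·m/s

Since Δp_min ∝ 1/Δx, when Δx is increased to 7 times its original value, Δp_min decreases to 1/7 of its original value.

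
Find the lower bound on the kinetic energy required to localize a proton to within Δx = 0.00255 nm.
797.763 meV

Localizing a particle requires giving it sufficient momentum uncertainty:

1. From uncertainty principle: Δp ≥ ℏ/(2Δx)
   Δp_min = (1.055e-34 J·s) / (2 × 2.550e-12 m)
   Δp_min = 2.068e-23 kg·m/s

2. This momentum uncertainty corresponds to kinetic energy:
   KE ≈ (Δp)²/(2m) = (2.068e-23)²/(2 × 1.673e-27 kg)
   KE = 1.278e-19 J = 797.763 meV

Tighter localization requires more energy.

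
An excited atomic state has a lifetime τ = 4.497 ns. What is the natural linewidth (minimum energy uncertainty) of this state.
73.183 neV

Using the energy-time uncertainty principle:
ΔEΔt ≥ ℏ/2

The lifetime τ represents the time uncertainty Δt.
The natural linewidth (minimum energy uncertainty) is:

ΔE = ℏ/(2τ)
ΔE = (1.055e-34 J·s) / (2 × 4.497e-09 s)
ΔE = 1.173e-26 J = 73.183 neV

This natural linewidth limits the precision of spectroscopic measurements.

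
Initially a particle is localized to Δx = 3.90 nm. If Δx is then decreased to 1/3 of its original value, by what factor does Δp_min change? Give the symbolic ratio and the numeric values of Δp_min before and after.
Original Δp_min = 1.352 × 10^-26 kg·m/s; new Δp'_min = 4.056 × 10^-26 kg·m/s; ratio Δp'_min/Δp_min = 3.

From the uncertainty principle ΔxΔp ≥ ℏ/2, the minimum momentum uncertainty is Δp_min = ℏ/(2Δx).

Original (Δx = 3.90 nm = 3.900e-09 m):
Δp_min = (1.055e-34 J·s)/(2 × 3.900e-09 m) = 1.352e-26 kg·m/s

When Δx → (1/3)Δx:
Δp'_min = ℏ/(2 × (1/3)Δx) = 3 × ℏ/(2Δx) = 3 × Δp_min
Δp'_min = 3 × 1.352e-26 kg·m/s = 4.056e-26 kg·m/s

Since Δp_min ∝ 1/Δx, when Δx is decreased to 1/3 of its original value, Δp_min increases to 3 times its original value.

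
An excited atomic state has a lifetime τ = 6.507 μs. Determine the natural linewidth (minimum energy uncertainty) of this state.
50.577 peV

Using the energy-time uncertainty principle:
ΔEΔt ≥ ℏ/2

The lifetime τ represents the time uncertainty Δt.
The natural linewidth (minimum energy uncertainty) is:

ΔE = ℏ/(2τ)
ΔE = (1.055e-34 J·s) / (2 × 6.507e-06 s)
ΔE = 8.103e-30 J = 50.577 peV

This natural linewidth limits the precision of spectroscopic measurements.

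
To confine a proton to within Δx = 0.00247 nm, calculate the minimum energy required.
850.277 meV

Localizing a particle requires giving it sufficient momentum uncertainty:

1. From uncertainty principle: Δp ≥ ℏ/(2Δx)
   Δp_min = (1.055e-34 J·s) / (2 × 2.470e-12 m)
   Δp_min = 2.135e-23 kg·m/s

2. This momentum uncertainty corresponds to kinetic energy:
   KE ≈ (Δp)²/(2m) = (2.135e-23)²/(2 × 1.673e-27 kg)
   KE = 1.362e-19 J = 850.277 meV

Tighter localization requires more energy.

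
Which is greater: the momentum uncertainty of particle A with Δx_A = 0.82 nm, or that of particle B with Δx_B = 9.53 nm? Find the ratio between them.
Particle A has the larger minimum momentum uncertainty, by a factor of 11.62.

For each particle, the minimum momentum uncertainty is Δp_min = ℏ/(2Δx):

Particle A: Δp_A = ℏ/(2×8.200e-10 m) = 6.430e-26 kg·m/s
Particle B: Δp_B = ℏ/(2×9.530e-09 m) = 5.533e-27 kg·m/s

Ratio: Δp_A/Δp_B = 11.62

Since Δp_min ∝ 1/Δx, the particle with smaller position uncertainty (A) has larger momentum uncertainty.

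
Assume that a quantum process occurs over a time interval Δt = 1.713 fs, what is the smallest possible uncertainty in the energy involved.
192.123 meV

Using the energy-time uncertainty principle:
ΔEΔt ≥ ℏ/2

The minimum uncertainty in energy is:
ΔE_min = ℏ/(2Δt)
ΔE_min = (1.055e-34 J·s) / (2 × 1.713e-15 s)
ΔE_min = 3.078e-20 J = 192.123 meV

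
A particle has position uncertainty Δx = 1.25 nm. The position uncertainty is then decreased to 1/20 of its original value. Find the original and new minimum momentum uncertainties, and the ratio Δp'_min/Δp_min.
Original Δp_min = 4.218 × 10^-26 kg·m/s; new Δp'_min = 8.437 × 10^-25 kg·m/s; ratio Δp'_min/Δp_min = 20.

From the uncertainty principle ΔxΔp ≥ ℏ/2, the minimum momentum uncertainty is Δp_min = ℏ/(2Δx).

Original (Δx = 1.25 nm = 1.250e-09 m):
Δp_min = (1.055e-34 J·s)/(2 × 1.250e-09 m) = 4.218e-26 kg·m/s

When Δx → (1/20)Δx:
Δp'_min = ℏ/(2 × (1/20)Δx) = 20 × ℏ/(2Δx) = 20 × Δp_min
Δp'_min = 20 × 4.218e-26 kg·m/s = 8.437e-25 kg·m/s

Since Δp_min ∝ 1/Δx, when Δx is decreased to 1/20 of its original value, Δp_min increases to 20 times its original value.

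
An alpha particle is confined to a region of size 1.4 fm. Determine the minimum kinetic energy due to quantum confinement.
666.229 keV

Using the uncertainty principle:

1. Position uncertainty: Δx ≈ 1.400e-15 m
2. Minimum momentum uncertainty: Δp = ℏ/(2Δx) = 3.766e-20 kg·m/s
3. Minimum kinetic energy:
   KE = (Δp)²/(2m) = (3.766e-20)²/(2 × 6.645e-27 kg)
   KE = 1.067e-13 J = 666.229 keV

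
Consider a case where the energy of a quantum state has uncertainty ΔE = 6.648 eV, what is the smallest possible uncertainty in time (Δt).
49.505 as

Using the energy-time uncertainty principle:
ΔEΔt ≥ ℏ/2

The minimum uncertainty in time is:
Δt_min = ℏ/(2ΔE)
Δt_min = (1.055e-34 J·s) / (2 × 1.065e-18 J)
Δt_min = 4.950e-17 s = 49.505 as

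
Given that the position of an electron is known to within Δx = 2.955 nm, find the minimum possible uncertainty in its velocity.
19.588 km/s

Using the Heisenberg uncertainty principle and Δp = mΔv:
ΔxΔp ≥ ℏ/2
Δx(mΔv) ≥ ℏ/2

The minimum uncertainty in velocity is:
Δv_min = ℏ/(2mΔx)
Δv_min = (1.055e-34 J·s) / (2 × 9.109e-31 kg × 2.955e-09 m)
Δv_min = 1.959e+04 m/s = 19.588 km/s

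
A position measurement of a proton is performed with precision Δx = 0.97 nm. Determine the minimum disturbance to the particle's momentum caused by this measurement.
5.436 × 10^-26 kg·m/s

The uncertainty principle implies that measuring position disturbs momentum:
ΔxΔp ≥ ℏ/2

When we measure position with precision Δx, we necessarily introduce a momentum uncertainty:
Δp ≥ ℏ/(2Δx)
Δp_min = (1.055e-34 J·s) / (2 × 9.700e-10 m)
Δp_min = 5.436e-26 kg·m/s

The more precisely we measure position, the greater the momentum disturbance.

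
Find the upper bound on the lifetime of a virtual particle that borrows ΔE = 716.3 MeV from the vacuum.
4.595 × 10^-25 s

Using the energy-time uncertainty principle:
ΔEΔt ≥ ℏ/2

For a virtual particle borrowing energy ΔE, the maximum lifetime is:
Δt_max = ℏ/(2ΔE)

Converting energy:
ΔE = 716.3 MeV = 1.148e-10 J

Δt_max = (1.055e-34 J·s) / (2 × 1.148e-10 J)
Δt_max = 4.595e-25 s = 4.595 × 10^-25 s

Virtual particles with higher borrowed energy exist for shorter times.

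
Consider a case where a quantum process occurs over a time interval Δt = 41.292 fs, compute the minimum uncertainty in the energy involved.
7.970 meV

Using the energy-time uncertainty principle:
ΔEΔt ≥ ℏ/2

The minimum uncertainty in energy is:
ΔE_min = ℏ/(2Δt)
ΔE_min = (1.055e-34 J·s) / (2 × 4.129e-14 s)
ΔE_min = 1.277e-21 J = 7.970 meV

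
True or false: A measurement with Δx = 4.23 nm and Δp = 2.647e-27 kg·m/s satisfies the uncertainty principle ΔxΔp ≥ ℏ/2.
No, it violates the uncertainty principle (impossible measurement).

Calculate the product ΔxΔp:
ΔxΔp = (4.230e-09 m) × (2.647e-27 kg·m/s)
ΔxΔp = 1.120e-35 J·s

Compare to the minimum allowed value ℏ/2:
ℏ/2 = 5.273e-35 J·s

Since ΔxΔp = 1.120e-35 J·s < 5.273e-35 J·s = ℏ/2,
the measurement violates the uncertainty principle.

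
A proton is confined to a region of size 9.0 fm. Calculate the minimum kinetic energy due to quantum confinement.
64.043 keV

Using the uncertainty principle:

1. Position uncertainty: Δx ≈ 9.000e-15 m
2. Minimum momentum uncertainty: Δp = ℏ/(2Δx) = 5.859e-21 kg·m/s
3. Minimum kinetic energy:
   KE = (Δp)²/(2m) = (5.859e-21)²/(2 × 1.673e-27 kg)
   KE = 1.026e-14 J = 64.043 keV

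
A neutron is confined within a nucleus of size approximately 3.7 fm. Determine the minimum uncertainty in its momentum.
1.425 × 10^-20 kg·m/s

Using the Heisenberg uncertainty principle:
ΔxΔp ≥ ℏ/2

With Δx ≈ L = 3.700e-15 m (the confinement size):
Δp_min = ℏ/(2Δx)
Δp_min = (1.055e-34 J·s) / (2 × 3.700e-15 m)
Δp_min = 1.425e-20 kg·m/s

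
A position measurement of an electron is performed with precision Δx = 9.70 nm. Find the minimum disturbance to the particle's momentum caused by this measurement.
5.436 × 10^-27 kg·m/s

The uncertainty principle implies that measuring position disturbs momentum:
ΔxΔp ≥ ℏ/2

When we measure position with precision Δx, we necessarily introduce a momentum uncertainty:
Δp ≥ ℏ/(2Δx)
Δp_min = (1.055e-34 J·s) / (2 × 9.700e-09 m)
Δp_min = 5.436e-27 kg·m/s

The more precisely we measure position, the greater the momentum disturbance.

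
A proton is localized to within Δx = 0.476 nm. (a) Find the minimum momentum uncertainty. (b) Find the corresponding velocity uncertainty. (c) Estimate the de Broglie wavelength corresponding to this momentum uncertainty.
(a) Δp_min = 1.108 × 10^-25 kg·m/s
(b) Δv_min = 66.228 m/s
(c) λ_dB = 5.982 nm

Step-by-step:

(a) From the uncertainty principle:
Δp_min = ℏ/(2Δx) = (1.055e-34 J·s)/(2 × 4.760e-10 m) = 1.108e-25 kg·m/s

(b) The velocity uncertainty:
Δv = Δp/m = (1.108e-25 kg·m/s)/(1.673e-27 kg) = 6.623e+01 m/s = 66.228 m/s

(c) The de Broglie wavelength for this momentum:
λ = h/p = (6.626e-34 J·s)/(1.108e-25 kg·m/s) = 5.982e-09 m = 5.982 nm

Note: The de Broglie wavelength is comparable to the localization size, as expected from wave-particle duality.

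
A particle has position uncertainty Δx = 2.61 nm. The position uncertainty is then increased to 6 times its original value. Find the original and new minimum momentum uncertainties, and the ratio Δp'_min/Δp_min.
Original Δp_min = 2.020 × 10^-26 kg·m/s; new Δp'_min = 3.367 × 10^-27 kg·m/s; ratio Δp'_min/Δp_min = 1/6.

From the uncertainty principle ΔxΔp ≥ ℏ/2, the minimum momentum uncertainty is Δp_min = ℏ/(2Δx).

Original (Δx = 2.61 nm = 2.610e-09 m):
Δp_min = (1.055e-34 J·s)/(2 × 2.610e-09 m) = 2.020e-26 kg·m/s

When Δx → 6Δx:
Δp'_min = ℏ/(2 × 6Δx) = (1/6) × ℏ/(2Δx) = (1/6) × Δp_min
Δp'_min = 1/6 × 2.020e-26 kg·m/s = 3.367e-27 kg·m/s

Since Δp_min ∝ 1/Δx, when Δx is increased to 6 times its original value, Δp_min decreases to 1/6 of its original value.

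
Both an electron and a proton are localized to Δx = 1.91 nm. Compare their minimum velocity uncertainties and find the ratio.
The electron has the larger minimum velocity uncertainty, by a ratio of 1836.2.

For both particles, Δp_min = ℏ/(2Δx) = 2.761e-26 kg·m/s (same for both).

The velocity uncertainty is Δv = Δp/m:
- electron: Δv = 2.761e-26 / 9.109e-31 = 3.031e+04 m/s = 30.306 km/s
- proton: Δv = 2.761e-26 / 1.673e-27 = 1.650e+01 m/s = 16.505 m/s

Ratio: 3.031e+04 / 1.650e+01 = 1836.2

The lighter particle has larger velocity uncertainty because Δv ∝ 1/m.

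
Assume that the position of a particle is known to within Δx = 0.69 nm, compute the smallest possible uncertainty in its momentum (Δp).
7.642 × 10^-26 kg·m/s

Using the Heisenberg uncertainty principle:
ΔxΔp ≥ ℏ/2

The minimum uncertainty in momentum is:
Δp_min = ℏ/(2Δx)
Δp_min = (1.055e-34 J·s) / (2 × 6.900e-10 m)
Δp_min = 7.642e-26 kg·m/s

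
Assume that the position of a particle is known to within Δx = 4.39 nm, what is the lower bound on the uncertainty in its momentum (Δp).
1.201 × 10^-26 kg·m/s

Using the Heisenberg uncertainty principle:
ΔxΔp ≥ ℏ/2

The minimum uncertainty in momentum is:
Δp_min = ℏ/(2Δx)
Δp_min = (1.055e-34 J·s) / (2 × 4.390e-09 m)
Δp_min = 1.201e-26 kg·m/s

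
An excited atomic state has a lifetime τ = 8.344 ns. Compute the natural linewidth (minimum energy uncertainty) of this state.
39.442 neV

Using the energy-time uncertainty principle:
ΔEΔt ≥ ℏ/2

The lifetime τ represents the time uncertainty Δt.
The natural linewidth (minimum energy uncertainty) is:

ΔE = ℏ/(2τ)
ΔE = (1.055e-34 J·s) / (2 × 8.344e-09 s)
ΔE = 6.319e-27 J = 39.442 neV

This natural linewidth limits the precision of spectroscopic measurements.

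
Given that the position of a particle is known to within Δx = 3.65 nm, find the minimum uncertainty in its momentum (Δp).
1.445 × 10^-26 kg·m/s

Using the Heisenberg uncertainty principle:
ΔxΔp ≥ ℏ/2

The minimum uncertainty in momentum is:
Δp_min = ℏ/(2Δx)
Δp_min = (1.055e-34 J·s) / (2 × 3.650e-09 m)
Δp_min = 1.445e-26 kg·m/s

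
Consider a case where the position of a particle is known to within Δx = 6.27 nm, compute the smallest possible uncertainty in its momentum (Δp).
8.410 × 10^-27 kg·m/s

Using the Heisenberg uncertainty principle:
ΔxΔp ≥ ℏ/2

The minimum uncertainty in momentum is:
Δp_min = ℏ/(2Δx)
Δp_min = (1.055e-34 J·s) / (2 × 6.270e-09 m)
Δp_min = 8.410e-27 kg·m/s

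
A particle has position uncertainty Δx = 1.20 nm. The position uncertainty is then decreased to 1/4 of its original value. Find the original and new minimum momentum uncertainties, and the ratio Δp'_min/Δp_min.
Original Δp_min = 4.394 × 10^-26 kg·m/s; new Δp'_min = 1.758 × 10^-25 kg·m/s; ratio Δp'_min/Δp_min = 4.

From the uncertainty principle ΔxΔp ≥ ℏ/2, the minimum momentum uncertainty is Δp_min = ℏ/(2Δx).

Original (Δx = 1.20 nm = 1.200e-09 m):
Δp_min = (1.055e-34 J·s)/(2 × 1.200e-09 m) = 4.394e-26 kg·m/s

When Δx → (1/4)Δx:
Δp'_min = ℏ/(2 × (1/4)Δx) = 4 × ℏ/(2Δx) = 4 × Δp_min
Δp'_min = 4 × 4.394e-26 kg·m/s = 1.758e-25 kg·m/s

Since Δp_min ∝ 1/Δx, when Δx is decreased to 1/4 of its original value, Δp_min increases to 4 times its original value.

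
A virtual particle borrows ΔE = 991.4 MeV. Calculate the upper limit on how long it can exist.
3.320 × 10^-25 s

Using the energy-time uncertainty principle:
ΔEΔt ≥ ℏ/2

For a virtual particle borrowing energy ΔE, the maximum lifetime is:
Δt_max = ℏ/(2ΔE)

Converting energy:
ΔE = 991.4 MeV = 1.588e-10 J

Δt_max = (1.055e-34 J·s) / (2 × 1.588e-10 J)
Δt_max = 3.320e-25 s = 3.320 × 10^-25 s

Virtual particles with higher borrowed energy exist for shorter times.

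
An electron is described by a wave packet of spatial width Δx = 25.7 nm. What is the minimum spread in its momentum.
2.052 × 10^-27 kg·m/s

For a wave packet, the spatial width Δx and momentum spread Δp are related by the uncertainty principle:
ΔxΔp ≥ ℏ/2

The minimum momentum spread is:
Δp_min = ℏ/(2Δx)
Δp_min = (1.055e-34 J·s) / (2 × 2.570e-08 m)
Δp_min = 2.052e-27 kg·m/s

A wave packet cannot have both a well-defined position and well-defined momentum.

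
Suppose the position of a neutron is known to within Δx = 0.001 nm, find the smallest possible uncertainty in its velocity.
31.481 km/s

Using the Heisenberg uncertainty principle and Δp = mΔv:
ΔxΔp ≥ ℏ/2
Δx(mΔv) ≥ ℏ/2

The minimum uncertainty in velocity is:
Δv_min = ℏ/(2mΔx)
Δv_min = (1.055e-34 J·s) / (2 × 1.675e-27 kg × 1.000e-12 m)
Δv_min = 3.148e+04 m/s = 31.481 km/s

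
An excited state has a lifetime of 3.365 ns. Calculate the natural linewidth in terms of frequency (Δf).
23.649 MHz

Using the energy-time uncertainty principle and E = hf:
ΔEΔt ≥ ℏ/2
hΔf·Δt ≥ ℏ/2

The minimum frequency uncertainty is:
Δf = ℏ/(2hτ) = 1/(4πτ)
Δf = 1/(4π × 3.365e-09 s)
Δf = 2.365e+07 Hz = 23.649 MHz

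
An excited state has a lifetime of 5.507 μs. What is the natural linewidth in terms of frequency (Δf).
14.450 kHz

Using the energy-time uncertainty principle and E = hf:
ΔEΔt ≥ ℏ/2
hΔf·Δt ≥ ℏ/2

The minimum frequency uncertainty is:
Δf = ℏ/(2hτ) = 1/(4πτ)
Δf = 1/(4π × 5.507e-06 s)
Δf = 1.445e+04 Hz = 14.450 kHz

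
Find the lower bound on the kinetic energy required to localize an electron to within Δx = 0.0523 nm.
3.482 eV

Localizing a particle requires giving it sufficient momentum uncertainty:

1. From uncertainty principle: Δp ≥ ℏ/(2Δx)
   Δp_min = (1.055e-34 J·s) / (2 × 5.230e-11 m)
   Δp_min = 1.008e-24 kg·m/s

2. This momentum uncertainty corresponds to kinetic energy:
   KE ≈ (Δp)²/(2m) = (1.008e-24)²/(2 × 9.109e-31 kg)
   KE = 5.579e-19 J = 3.482 eV

Tighter localization requires more energy.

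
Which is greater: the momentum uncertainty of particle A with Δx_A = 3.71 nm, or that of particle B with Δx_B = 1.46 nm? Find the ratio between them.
Particle B has the larger minimum momentum uncertainty, by a factor of 2.54.

For each particle, the minimum momentum uncertainty is Δp_min = ℏ/(2Δx):

Particle A: Δp_A = ℏ/(2×3.710e-09 m) = 1.421e-26 kg·m/s
Particle B: Δp_B = ℏ/(2×1.460e-09 m) = 3.612e-26 kg·m/s

Ratio: Δp_B/Δp_A = 2.54

Since Δp_min ∝ 1/Δx, the particle with smaller position uncertainty (B) has larger momentum uncertainty.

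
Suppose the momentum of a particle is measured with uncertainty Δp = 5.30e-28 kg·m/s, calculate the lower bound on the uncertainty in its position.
99.488 nm

Using the Heisenberg uncertainty principle:
ΔxΔp ≥ ℏ/2

The minimum uncertainty in position is:
Δx_min = ℏ/(2Δp)
Δx_min = (1.055e-34 J·s) / (2 × 5.300e-28 kg·m/s)
Δx_min = 9.949e-08 m = 99.488 nm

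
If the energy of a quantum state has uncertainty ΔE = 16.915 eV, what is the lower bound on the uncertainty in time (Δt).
19.456 as

Using the energy-time uncertainty principle:
ΔEΔt ≥ ℏ/2

The minimum uncertainty in time is:
Δt_min = ℏ/(2ΔE)
Δt_min = (1.055e-34 J·s) / (2 × 2.710e-18 J)
Δt_min = 1.946e-17 s = 19.456 as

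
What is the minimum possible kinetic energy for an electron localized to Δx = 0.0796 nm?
1.503 eV

Localizing a particle requires giving it sufficient momentum uncertainty:

1. From uncertainty principle: Δp ≥ ℏ/(2Δx)
   Δp_min = (1.055e-34 J·s) / (2 × 7.960e-11 m)
   Δp_min = 6.624e-25 kg·m/s

2. This momentum uncertainty corresponds to kinetic energy:
   KE ≈ (Δp)²/(2m) = (6.624e-25)²/(2 × 9.109e-31 kg)
   KE = 2.409e-19 J = 1.503 eV

Tighter localization requires more energy.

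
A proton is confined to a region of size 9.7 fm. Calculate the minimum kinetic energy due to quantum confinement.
55.133 keV

Using the uncertainty principle:

1. Position uncertainty: Δx ≈ 9.700e-15 m
2. Minimum momentum uncertainty: Δp = ℏ/(2Δx) = 5.436e-21 kg·m/s
3. Minimum kinetic energy:
   KE = (Δp)²/(2m) = (5.436e-21)²/(2 × 1.673e-27 kg)
   KE = 8.833e-15 J = 55.133 keV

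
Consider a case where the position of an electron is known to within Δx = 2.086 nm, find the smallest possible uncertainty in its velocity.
27.749 km/s

Using the Heisenberg uncertainty principle and Δp = mΔv:
ΔxΔp ≥ ℏ/2
Δx(mΔv) ≥ ℏ/2

The minimum uncertainty in velocity is:
Δv_min = ℏ/(2mΔx)
Δv_min = (1.055e-34 J·s) / (2 × 9.109e-31 kg × 2.086e-09 m)
Δv_min = 2.775e+04 m/s = 27.749 km/s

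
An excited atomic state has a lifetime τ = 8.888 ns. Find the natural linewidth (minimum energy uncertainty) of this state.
37.028 neV

Using the energy-time uncertainty principle:
ΔEΔt ≥ ℏ/2

The lifetime τ represents the time uncertainty Δt.
The natural linewidth (minimum energy uncertainty) is:

ΔE = ℏ/(2τ)
ΔE = (1.055e-34 J·s) / (2 × 8.888e-09 s)
ΔE = 5.933e-27 J = 37.028 neV

This natural linewidth limits the precision of spectroscopic measurements.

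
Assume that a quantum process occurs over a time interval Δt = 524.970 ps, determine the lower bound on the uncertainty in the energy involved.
626.904 neV

Using the energy-time uncertainty principle:
ΔEΔt ≥ ℏ/2

The minimum uncertainty in energy is:
ΔE_min = ℏ/(2Δt)
ΔE_min = (1.055e-34 J·s) / (2 × 5.250e-10 s)
ΔE_min = 1.004e-25 J = 626.904 neV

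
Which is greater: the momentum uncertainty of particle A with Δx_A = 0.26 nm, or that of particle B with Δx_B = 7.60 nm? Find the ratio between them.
Particle A has the larger minimum momentum uncertainty, by a factor of 29.23.

For each particle, the minimum momentum uncertainty is Δp_min = ℏ/(2Δx):

Particle A: Δp_A = ℏ/(2×2.600e-10 m) = 2.028e-25 kg·m/s
Particle B: Δp_B = ℏ/(2×7.600e-09 m) = 6.938e-27 kg·m/s

Ratio: Δp_A/Δp_B = 29.23

Since Δp_min ∝ 1/Δx, the particle with smaller position uncertainty (A) has larger momentum uncertainty.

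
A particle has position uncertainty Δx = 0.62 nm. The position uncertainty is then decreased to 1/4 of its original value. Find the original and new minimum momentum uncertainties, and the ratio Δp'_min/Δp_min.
Original Δp_min = 8.505 × 10^-26 kg·m/s; new Δp'_min = 3.402 × 10^-25 kg·m/s; ratio Δp'_min/Δp_min = 4.

From the uncertainty principle ΔxΔp ≥ ℏ/2, the minimum momentum uncertainty is Δp_min = ℏ/(2Δx).

Original (Δx = 0.62 nm = 6.200e-10 m):
Δp_min = (1.055e-34 J·s)/(2 × 6.200e-10 m) = 8.505e-26 kg·m/s

When Δx → (1/4)Δx:
Δp'_min = ℏ/(2 × (1/4)Δx) = 4 × ℏ/(2Δx) = 4 × Δp_min
Δp'_min = 4 × 8.505e-26 kg·m/s = 3.402e-25 kg·m/s

Since Δp_min ∝ 1/Δx, when Δx is decreased to 1/4 of its original value, Δp_min increases to 4 times its original value.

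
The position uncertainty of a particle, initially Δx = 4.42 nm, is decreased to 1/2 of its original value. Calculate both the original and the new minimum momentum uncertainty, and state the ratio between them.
Original Δp_min = 1.193 × 10^-26 kg·m/s; new Δp'_min = 2.386 × 10^-26 kg·m/s; ratio Δp'_min/Δp_min = 2.

From the uncertainty principle ΔxΔp ≥ ℏ/2, the minimum momentum uncertainty is Δp_min = ℏ/(2Δx).

Original (Δx = 4.42 nm = 4.420e-09 m):
Δp_min = (1.055e-34 J·s)/(2 × 4.420e-09 m) = 1.193e-26 kg·m/s

When Δx → (1/2)Δx:
Δp'_min = ℏ/(2 × (1/2)Δx) = 2 × ℏ/(2Δx) = 2 × Δp_min
Δp'_min = 2 × 1.193e-26 kg·m/s = 2.386e-26 kg·m/s

Since Δp_min ∝ 1/Δx, when Δx is decreased to 1/2 of its original value, Δp_min increases to 2 times its original value.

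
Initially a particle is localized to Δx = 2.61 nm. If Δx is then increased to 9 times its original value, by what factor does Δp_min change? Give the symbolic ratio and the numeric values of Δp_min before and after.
Original Δp_min = 2.020 × 10^-26 kg·m/s; new Δp'_min = 2.245 × 10^-27 kg·m/s; ratio Δp'_min/Δp_min = 1/9.

From the uncertainty principle ΔxΔp ≥ ℏ/2, the minimum momentum uncertainty is Δp_min = ℏ/(2Δx).

Original (Δx = 2.61 nm = 2.610e-09 m):
Δp_min = (1.055e-34 J·s)/(2 × 2.610e-09 m) = 2.020e-26 kg·m/s

When Δx → 9Δx:
Δp'_min = ℏ/(2 × 9Δx) = (1/9) × ℏ/(2Δx) = (1/9) × Δp_min
Δp'_min = 1/9 × 2.020e-26 kg·m/s = 2.245e-27 kg·m/s

Since Δp_min ∝ 1/Δx, when Δx is increased to 9 times its original value, Δp_min decreases to 1/9 of its original value.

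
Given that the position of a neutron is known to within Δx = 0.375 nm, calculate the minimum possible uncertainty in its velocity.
83.950 m/s

Using the Heisenberg uncertainty principle and Δp = mΔv:
ΔxΔp ≥ ℏ/2
Δx(mΔv) ≥ ℏ/2

The minimum uncertainty in velocity is:
Δv_min = ℏ/(2mΔx)
Δv_min = (1.055e-34 J·s) / (2 × 1.675e-27 kg × 3.750e-10 m)
Δv_min = 8.395e+01 m/s = 83.950 m/s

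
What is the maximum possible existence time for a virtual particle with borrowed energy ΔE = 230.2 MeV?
1.430 ys

Using the energy-time uncertainty principle:
ΔEΔt ≥ ℏ/2

For a virtual particle borrowing energy ΔE, the maximum lifetime is:
Δt_max = ℏ/(2ΔE)

Converting energy:
ΔE = 230.2 MeV = 3.688e-11 J

Δt_max = (1.055e-34 J·s) / (2 × 3.688e-11 J)
Δt_max = 1.430e-24 s = 1.430 ys

Virtual particles with higher borrowed energy exist for shorter times.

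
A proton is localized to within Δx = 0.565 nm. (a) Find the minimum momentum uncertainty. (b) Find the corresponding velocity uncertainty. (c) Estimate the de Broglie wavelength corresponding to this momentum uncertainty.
(a) Δp_min = 9.332 × 10^-26 kg·m/s
(b) Δv_min = 55.796 m/s
(c) λ_dB = 7.100 nm

Step-by-step:

(a) From the uncertainty principle:
Δp_min = ℏ/(2Δx) = (1.055e-34 J·s)/(2 × 5.650e-10 m) = 9.332e-26 kg·m/s

(b) The velocity uncertainty:
Δv = Δp/m = (9.332e-26 kg·m/s)/(1.673e-27 kg) = 5.580e+01 m/s = 55.796 m/s

(c) The de Broglie wavelength for this momentum:
λ = h/p = (6.626e-34 J·s)/(9.332e-26 kg·m/s) = 7.100e-09 m = 7.100 nm

Note: The de Broglie wavelength is comparable to the localization size, as expected from wave-particle duality.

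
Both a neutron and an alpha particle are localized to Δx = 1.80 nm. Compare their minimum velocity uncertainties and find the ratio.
The neutron has the larger minimum velocity uncertainty, by a ratio of 4.0.

For both particles, Δp_min = ℏ/(2Δx) = 2.929e-26 kg·m/s (same for both).

The velocity uncertainty is Δv = Δp/m:
- neutron: Δv = 2.929e-26 / 1.675e-27 = 1.749e+01 m/s = 17.490 m/s
- alpha particle: Δv = 2.929e-26 / 6.645e-27 = 4.409e+00 m/s = 4.409 m/s

Ratio: 1.749e+01 / 4.409e+00 = 4.0

The lighter particle has larger velocity uncertainty because Δv ∝ 1/m.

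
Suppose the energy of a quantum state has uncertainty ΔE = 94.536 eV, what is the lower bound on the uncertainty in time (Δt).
3.481 as

Using the energy-time uncertainty principle:
ΔEΔt ≥ ℏ/2

The minimum uncertainty in time is:
Δt_min = ℏ/(2ΔE)
Δt_min = (1.055e-34 J·s) / (2 × 1.515e-17 J)
Δt_min = 3.481e-18 s = 3.481 as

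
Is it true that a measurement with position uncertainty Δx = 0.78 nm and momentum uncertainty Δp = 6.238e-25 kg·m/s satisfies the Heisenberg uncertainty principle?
Yes, it satisfies the uncertainty principle.

Calculate the product ΔxΔp:
ΔxΔp = (7.800e-10 m) × (6.238e-25 kg·m/s)
ΔxΔp = 4.866e-34 J·s

Compare to the minimum allowed value ℏ/2:
ℏ/2 = 5.273e-35 J·s

Since ΔxΔp = 4.866e-34 J·s ≥ 5.273e-35 J·s = ℏ/2,
the measurement satisfies the uncertainty principle.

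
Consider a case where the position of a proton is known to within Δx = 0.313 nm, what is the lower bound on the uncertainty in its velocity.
100.717 m/s

Using the Heisenberg uncertainty principle and Δp = mΔv:
ΔxΔp ≥ ℏ/2
Δx(mΔv) ≥ ℏ/2

The minimum uncertainty in velocity is:
Δv_min = ℏ/(2mΔx)
Δv_min = (1.055e-34 J·s) / (2 × 1.673e-27 kg × 3.130e-10 m)
Δv_min = 1.007e+02 m/s = 100.717 m/s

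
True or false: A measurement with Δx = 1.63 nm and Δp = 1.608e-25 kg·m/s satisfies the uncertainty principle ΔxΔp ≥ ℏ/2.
Yes, it satisfies the uncertainty principle.

Calculate the product ΔxΔp:
ΔxΔp = (1.630e-09 m) × (1.608e-25 kg·m/s)
ΔxΔp = 2.621e-34 J·s

Compare to the minimum allowed value ℏ/2:
ℏ/2 = 5.273e-35 J·s

Since ΔxΔp = 2.621e-34 J·s ≥ 5.273e-35 J·s = ℏ/2,
the measurement satisfies the uncertainty principle.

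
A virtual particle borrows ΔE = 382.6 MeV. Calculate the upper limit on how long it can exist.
8.602 × 10^-25 s

Using the energy-time uncertainty principle:
ΔEΔt ≥ ℏ/2

For a virtual particle borrowing energy ΔE, the maximum lifetime is:
Δt_max = ℏ/(2ΔE)

Converting energy:
ΔE = 382.6 MeV = 6.130e-11 J

Δt_max = (1.055e-34 J·s) / (2 × 6.130e-11 J)
Δt_max = 8.602e-25 s = 8.602 × 10^-25 s

Virtual particles with higher borrowed energy exist for shorter times.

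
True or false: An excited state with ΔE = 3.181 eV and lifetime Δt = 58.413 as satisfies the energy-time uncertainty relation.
No, it violates the uncertainty relation.

Calculate the product ΔEΔt:
ΔE = 3.181 eV = 5.097e-19 J
ΔEΔt = (5.097e-19 J) × (5.841e-17 s)
ΔEΔt = 2.977e-35 J·s

Compare to the minimum allowed value ℏ/2:
ℏ/2 = 5.273e-35 J·s

Since ΔEΔt = 2.977e-35 J·s < 5.273e-35 J·s = ℏ/2,
this violates the uncertainty relation.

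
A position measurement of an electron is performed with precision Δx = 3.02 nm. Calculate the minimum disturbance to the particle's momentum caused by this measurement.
1.746 × 10^-26 kg·m/s

The uncertainty principle implies that measuring position disturbs momentum:
ΔxΔp ≥ ℏ/2

When we measure position with precision Δx, we necessarily introduce a momentum uncertainty:
Δp ≥ ℏ/(2Δx)
Δp_min = (1.055e-34 J·s) / (2 × 3.020e-09 m)
Δp_min = 1.746e-26 kg·m/s

The more precisely we measure position, the greater the momentum disturbance.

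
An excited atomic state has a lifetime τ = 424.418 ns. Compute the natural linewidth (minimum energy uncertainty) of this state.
775.429 peV

Using the energy-time uncertainty principle:
ΔEΔt ≥ ℏ/2

The lifetime τ represents the time uncertainty Δt.
The natural linewidth (minimum energy uncertainty) is:

ΔE = ℏ/(2τ)
ΔE = (1.055e-34 J·s) / (2 × 4.244e-07 s)
ΔE = 1.242e-28 J = 775.429 peV

This natural linewidth limits the precision of spectroscopic measurements.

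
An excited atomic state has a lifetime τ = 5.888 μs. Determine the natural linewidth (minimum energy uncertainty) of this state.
55.894 peV

Using the energy-time uncertainty principle:
ΔEΔt ≥ ℏ/2

The lifetime τ represents the time uncertainty Δt.
The natural linewidth (minimum energy uncertainty) is:

ΔE = ℏ/(2τ)
ΔE = (1.055e-34 J·s) / (2 × 5.888e-06 s)
ΔE = 8.955e-30 J = 55.894 peV

This natural linewidth limits the precision of spectroscopic measurements.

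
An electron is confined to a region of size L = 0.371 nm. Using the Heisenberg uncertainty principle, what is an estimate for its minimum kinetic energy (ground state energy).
69.201 meV

Using the uncertainty principle to estimate ground state energy:

1. The position uncertainty is approximately the confinement size:
   Δx ≈ L = 3.710e-10 m

2. From ΔxΔp ≥ ℏ/2, the minimum momentum uncertainty is:
   Δp ≈ ℏ/(2L) = 1.421e-25 kg·m/s

3. The kinetic energy is approximately:
   KE ≈ (Δp)²/(2m) = (1.421e-25)²/(2 × 9.109e-31 kg)
   KE ≈ 1.109e-20 J = 69.201 meV

This is an order-of-magnitude estimate of the ground state energy.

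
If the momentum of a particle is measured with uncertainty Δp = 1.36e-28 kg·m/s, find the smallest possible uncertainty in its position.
387.710 nm

Using the Heisenberg uncertainty principle:
ΔxΔp ≥ ℏ/2

The minimum uncertainty in position is:
Δx_min = ℏ/(2Δp)
Δx_min = (1.055e-34 J·s) / (2 × 1.360e-28 kg·m/s)
Δx_min = 3.877e-07 m = 387.710 nm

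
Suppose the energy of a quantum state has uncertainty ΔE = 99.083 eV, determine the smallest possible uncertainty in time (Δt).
3.322 as

Using the energy-time uncertainty principle:
ΔEΔt ≥ ℏ/2

The minimum uncertainty in time is:
Δt_min = ℏ/(2ΔE)
Δt_min = (1.055e-34 J·s) / (2 × 1.587e-17 J)
Δt_min = 3.322e-18 s = 3.322 as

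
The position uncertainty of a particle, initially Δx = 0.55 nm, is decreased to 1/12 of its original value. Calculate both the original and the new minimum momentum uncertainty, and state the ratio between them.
Original Δp_min = 9.587 × 10^-26 kg·m/s; new Δp'_min = 1.150 × 10^-24 kg·m/s; ratio Δp'_min/Δp_min = 12.

From the uncertainty principle ΔxΔp ≥ ℏ/2, the minimum momentum uncertainty is Δp_min = ℏ/(2Δx).

Original (Δx = 0.55 nm = 5.500e-10 m):
Δp_min = (1.055e-34 J·s)/(2 × 5.500e-10 m) = 9.587e-26 kg·m/s

When Δx → (1/12)Δx:
Δp'_min = ℏ/(2 × (1/12)Δx) = 12 × ℏ/(2Δx) = 12 × Δp_min
Δp'_min = 12 × 9.587e-26 kg·m/s = 1.150e-24 kg·m/s

Since Δp_min ∝ 1/Δx, when Δx is decreased to 1/12 of its original value, Δp_min increases to 12 times its original value.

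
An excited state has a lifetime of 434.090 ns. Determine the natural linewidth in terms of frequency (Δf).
183.320 kHz

Using the energy-time uncertainty principle and E = hf:
ΔEΔt ≥ ℏ/2
hΔf·Δt ≥ ℏ/2

The minimum frequency uncertainty is:
Δf = ℏ/(2hτ) = 1/(4πτ)
Δf = 1/(4π × 4.341e-07 s)
Δf = 1.833e+05 Hz = 183.320 kHz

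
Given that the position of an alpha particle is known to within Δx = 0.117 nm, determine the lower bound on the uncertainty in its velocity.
67.825 m/s

Using the Heisenberg uncertainty principle and Δp = mΔv:
ΔxΔp ≥ ℏ/2
Δx(mΔv) ≥ ℏ/2

The minimum uncertainty in velocity is:
Δv_min = ℏ/(2mΔx)
Δv_min = (1.055e-34 J·s) / (2 × 6.645e-27 kg × 1.170e-10 m)
Δv_min = 6.782e+01 m/s = 67.825 m/s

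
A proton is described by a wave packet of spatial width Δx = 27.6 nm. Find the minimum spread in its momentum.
1.910 × 10^-27 kg·m/s

For a wave packet, the spatial width Δx and momentum spread Δp are related by the uncertainty principle:
ΔxΔp ≥ ℏ/2

The minimum momentum spread is:
Δp_min = ℏ/(2Δx)
Δp_min = (1.055e-34 J·s) / (2 × 2.760e-08 m)
Δp_min = 1.910e-27 kg·m/s

A wave packet cannot have both a well-defined position and well-defined momentum.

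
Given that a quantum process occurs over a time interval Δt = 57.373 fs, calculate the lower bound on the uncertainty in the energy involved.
5.736 meV

Using the energy-time uncertainty principle:
ΔEΔt ≥ ℏ/2

The minimum uncertainty in energy is:
ΔE_min = ℏ/(2Δt)
ΔE_min = (1.055e-34 J·s) / (2 × 5.737e-14 s)
ΔE_min = 9.190e-22 J = 5.736 meV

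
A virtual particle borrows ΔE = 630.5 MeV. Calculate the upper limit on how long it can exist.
5.220 × 10^-25 s

Using the energy-time uncertainty principle:
ΔEΔt ≥ ℏ/2

For a virtual particle borrowing energy ΔE, the maximum lifetime is:
Δt_max = ℏ/(2ΔE)

Converting energy:
ΔE = 630.5 MeV = 1.010e-10 J

Δt_max = (1.055e-34 J·s) / (2 × 1.010e-10 J)
Δt_max = 5.220e-25 s = 5.220 × 10^-25 s

Virtual particles with higher borrowed energy exist for shorter times.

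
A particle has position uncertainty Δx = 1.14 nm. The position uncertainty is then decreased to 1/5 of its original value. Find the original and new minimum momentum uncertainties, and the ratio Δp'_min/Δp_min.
Original Δp_min = 4.625 × 10^-26 kg·m/s; new Δp'_min = 2.313 × 10^-25 kg·m/s; ratio Δp'_min/Δp_min = 5.

From the uncertainty principle ΔxΔp ≥ ℏ/2, the minimum momentum uncertainty is Δp_min = ℏ/(2Δx).

Original (Δx = 1.14 nm = 1.140e-09 m):
Δp_min = (1.055e-34 J·s)/(2 × 1.140e-09 m) = 4.625e-26 kg·m/s

When Δx → (1/5)Δx:
Δp'_min = ℏ/(2 × (1/5)Δx) = 5 × ℏ/(2Δx) = 5 × Δp_min
Δp'_min = 5 × 4.625e-26 kg·m/s = 2.313e-25 kg·m/s

Since Δp_min ∝ 1/Δx, when Δx is decreased to 1/5 of its original value, Δp_min increases to 5 times its original value.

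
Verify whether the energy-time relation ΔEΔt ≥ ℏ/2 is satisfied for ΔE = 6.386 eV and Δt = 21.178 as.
No, it violates the uncertainty relation.

Calculate the product ΔEΔt:
ΔE = 6.386 eV = 1.023e-18 J
ΔEΔt = (1.023e-18 J) × (2.118e-17 s)
ΔEΔt = 2.167e-35 J·s

Compare to the minimum allowed value ℏ/2:
ℏ/2 = 5.273e-35 J·s

Since ΔEΔt = 2.167e-35 J·s < 5.273e-35 J·s = ℏ/2,
this violates the uncertainty relation.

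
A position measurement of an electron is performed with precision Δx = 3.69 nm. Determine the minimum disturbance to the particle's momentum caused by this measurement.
1.429 × 10^-26 kg·m/s

The uncertainty principle implies that measuring position disturbs momentum:
ΔxΔp ≥ ℏ/2

When we measure position with precision Δx, we necessarily introduce a momentum uncertainty:
Δp ≥ ℏ/(2Δx)
Δp_min = (1.055e-34 J·s) / (2 × 3.690e-09 m)
Δp_min = 1.429e-26 kg·m/s

The more precisely we measure position, the greater the momentum disturbance.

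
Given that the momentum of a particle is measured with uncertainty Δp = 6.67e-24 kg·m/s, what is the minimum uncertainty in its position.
7.905 pm

Using the Heisenberg uncertainty principle:
ΔxΔp ≥ ℏ/2

The minimum uncertainty in position is:
Δx_min = ℏ/(2Δp)
Δx_min = (1.055e-34 J·s) / (2 × 6.670e-24 kg·m/s)
Δx_min = 7.905e-12 m = 7.905 pm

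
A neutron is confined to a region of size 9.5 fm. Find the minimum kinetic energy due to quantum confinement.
57.400 keV

Using the uncertainty principle:

1. Position uncertainty: Δx ≈ 9.500e-15 m
2. Minimum momentum uncertainty: Δp = ℏ/(2Δx) = 5.550e-21 kg·m/s
3. Minimum kinetic energy:
   KE = (Δp)²/(2m) = (5.550e-21)²/(2 × 1.675e-27 kg)
   KE = 9.196e-15 J = 57.400 keV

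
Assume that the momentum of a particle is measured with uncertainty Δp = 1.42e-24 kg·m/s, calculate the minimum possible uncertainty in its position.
37.133 pm

Using the Heisenberg uncertainty principle:
ΔxΔp ≥ ℏ/2

The minimum uncertainty in position is:
Δx_min = ℏ/(2Δp)
Δx_min = (1.055e-34 J·s) / (2 × 1.420e-24 kg·m/s)
Δx_min = 3.713e-11 m = 37.133 pm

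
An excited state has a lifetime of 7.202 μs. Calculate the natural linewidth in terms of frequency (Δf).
11.049 kHz

Using the energy-time uncertainty principle and E = hf:
ΔEΔt ≥ ℏ/2
hΔf·Δt ≥ ℏ/2

The minimum frequency uncertainty is:
Δf = ℏ/(2hτ) = 1/(4πτ)
Δf = 1/(4π × 7.202e-06 s)
Δf = 1.105e+04 Hz = 11.049 kHz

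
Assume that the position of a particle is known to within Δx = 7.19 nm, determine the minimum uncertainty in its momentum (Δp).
7.334 × 10^-27 kg·m/s

Using the Heisenberg uncertainty principle:
ΔxΔp ≥ ℏ/2

The minimum uncertainty in momentum is:
Δp_min = ℏ/(2Δx)
Δp_min = (1.055e-34 J·s) / (2 × 7.190e-09 m)
Δp_min = 7.334e-27 kg·m/s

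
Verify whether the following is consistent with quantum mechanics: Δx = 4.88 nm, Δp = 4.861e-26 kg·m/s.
Yes, it satisfies the uncertainty principle.

Calculate the product ΔxΔp:
ΔxΔp = (4.880e-09 m) × (4.861e-26 kg·m/s)
ΔxΔp = 2.372e-34 J·s

Compare to the minimum allowed value ℏ/2:
ℏ/2 = 5.273e-35 J·s

Since ΔxΔp = 2.372e-34 J·s ≥ 5.273e-35 J·s = ℏ/2,
the measurement satisfies the uncertainty principle.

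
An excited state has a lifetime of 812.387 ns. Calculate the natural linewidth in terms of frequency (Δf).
97.955 kHz

Using the energy-time uncertainty principle and E = hf:
ΔEΔt ≥ ℏ/2
hΔf·Δt ≥ ℏ/2

The minimum frequency uncertainty is:
Δf = ℏ/(2hτ) = 1/(4πτ)
Δf = 1/(4π × 8.124e-07 s)
Δf = 9.796e+04 Hz = 97.955 kHz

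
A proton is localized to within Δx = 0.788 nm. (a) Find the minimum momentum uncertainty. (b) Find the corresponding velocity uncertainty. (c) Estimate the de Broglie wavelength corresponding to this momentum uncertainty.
(a) Δp_min = 6.691 × 10^-26 kg·m/s
(b) Δv_min = 40.006 m/s
(c) λ_dB = 9.902 nm

Step-by-step:

(a) From the uncertainty principle:
Δp_min = ℏ/(2Δx) = (1.055e-34 J·s)/(2 × 7.880e-10 m) = 6.691e-26 kg·m/s

(b) The velocity uncertainty:
Δv = Δp/m = (6.691e-26 kg·m/s)/(1.673e-27 kg) = 4.001e+01 m/s = 40.006 m/s

(c) The de Broglie wavelength for this momentum:
λ = h/p = (6.626e-34 J·s)/(6.691e-26 kg·m/s) = 9.902e-09 m = 9.902 nm

Note: The de Broglie wavelength is comparable to the localization size, as expected from wave-particle duality.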